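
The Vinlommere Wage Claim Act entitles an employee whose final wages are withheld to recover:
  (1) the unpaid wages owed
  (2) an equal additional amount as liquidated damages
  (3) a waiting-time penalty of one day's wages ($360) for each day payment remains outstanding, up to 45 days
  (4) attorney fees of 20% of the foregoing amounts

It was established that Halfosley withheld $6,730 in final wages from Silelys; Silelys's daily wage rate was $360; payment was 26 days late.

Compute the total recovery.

Total award: $27,384

Liquidated damages (equal amount): $6,730
Penalty days: min(26, 45) = 26
Waiting-time penalty: 26 × $360 = $9,360
Subtotal: $6,730 + $6,730 + $9,360 = $22,820
Attorney fees: 20% of $22,820 = $4,564
Total award: $22,820 + $4,564 = $27,384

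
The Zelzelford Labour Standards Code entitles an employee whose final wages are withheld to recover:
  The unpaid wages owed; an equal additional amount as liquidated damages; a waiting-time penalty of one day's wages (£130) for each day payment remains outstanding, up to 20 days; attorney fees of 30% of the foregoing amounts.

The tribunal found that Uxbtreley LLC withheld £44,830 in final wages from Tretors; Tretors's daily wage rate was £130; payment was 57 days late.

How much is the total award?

£119,938

Liquidated damages (equal amount): £44,830
Penalty days: min(57, 20) = 20
Waiting-time penalty: 20 × £130 = £2,600
Subtotal: £44,830 + £44,830 + £2,600 = £92,260
Attorney fees: 30% of £92,260 = £27,678
Total award: £92,260 + £27,678 = £119,938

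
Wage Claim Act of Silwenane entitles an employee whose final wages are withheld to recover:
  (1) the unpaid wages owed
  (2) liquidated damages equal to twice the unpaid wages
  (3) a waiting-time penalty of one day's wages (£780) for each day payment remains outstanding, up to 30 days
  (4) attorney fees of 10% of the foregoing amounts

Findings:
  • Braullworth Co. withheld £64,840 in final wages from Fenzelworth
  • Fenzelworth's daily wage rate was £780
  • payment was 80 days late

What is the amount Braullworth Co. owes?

£239,712

Doubled: 2 × £64,840 = £129,680
Penalty days: min(80, 30) = 30
Waiting-time penalty: 30 × £780 = £23,400
Subtotal: £64,840 + £129,680 + £23,400 = £217,920
Attorney fees: 10% of £217,920 = £21,792
Total award: £217,920 + £21,792 = £239,712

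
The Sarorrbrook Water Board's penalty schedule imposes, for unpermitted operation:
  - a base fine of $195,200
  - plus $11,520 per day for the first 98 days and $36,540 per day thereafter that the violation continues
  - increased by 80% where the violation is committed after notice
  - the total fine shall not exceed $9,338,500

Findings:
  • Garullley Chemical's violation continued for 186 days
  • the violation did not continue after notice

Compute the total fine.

$4,539,680

First 98 days: 98 × $11,520 = $1,128,960
Remaining days: (186 − 98) × $36,540 = $3,215,520
Per-day component: $1,128,960 + $3,215,520 = $4,344,480
Base plus per-day: $195,200 + $4,344,480 = $4,539,680
The violation did not continue after notice: no 80% increase.
Cap at $9,338,500: $4,539,680 is within the cap, no reduction.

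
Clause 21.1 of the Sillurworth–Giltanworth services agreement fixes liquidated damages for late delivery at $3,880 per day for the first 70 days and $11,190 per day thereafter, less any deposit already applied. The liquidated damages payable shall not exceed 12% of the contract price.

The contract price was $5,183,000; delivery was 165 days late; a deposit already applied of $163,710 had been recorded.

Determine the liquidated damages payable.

First 70 days: 70 × $3,880 = $271,600
Remaining days: (165 − 70) × $11,190 = $1,063,050
Accrued per-day damages: $271,600 + $1,063,050 = $1,334,650
Less deposit already applied: $1,334,650 − $163,710 = $1,170,940
Cap: 12% of $5,183,000 = $621,960
Cap at $621,960: $1,170,940 exceeds the cap → $621,960

$621,960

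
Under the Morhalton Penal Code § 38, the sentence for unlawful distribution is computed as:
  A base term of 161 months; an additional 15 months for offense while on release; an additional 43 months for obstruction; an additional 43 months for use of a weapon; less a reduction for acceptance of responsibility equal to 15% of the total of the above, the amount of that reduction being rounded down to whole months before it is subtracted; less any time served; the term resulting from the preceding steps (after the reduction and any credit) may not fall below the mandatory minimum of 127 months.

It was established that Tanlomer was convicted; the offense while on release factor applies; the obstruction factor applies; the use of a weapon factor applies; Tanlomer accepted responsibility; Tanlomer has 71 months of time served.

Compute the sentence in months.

152 months

Offense while on release enhancement: +15 months
Obstruction enhancement: +43 months
Use of a weapon enhancement: +43 months
Adjusted term: 161 months + 15 months + 43 months + 43 months = 262 months
Acceptance of responsibility reduction: 15% of 262 months = 39 months (rounded down)
After reduction: 262 − 39 = 223 months
Less time served: 223 months − 71 months = 152 months
Minimum 127 months: 152 months meets the minimum, no increase.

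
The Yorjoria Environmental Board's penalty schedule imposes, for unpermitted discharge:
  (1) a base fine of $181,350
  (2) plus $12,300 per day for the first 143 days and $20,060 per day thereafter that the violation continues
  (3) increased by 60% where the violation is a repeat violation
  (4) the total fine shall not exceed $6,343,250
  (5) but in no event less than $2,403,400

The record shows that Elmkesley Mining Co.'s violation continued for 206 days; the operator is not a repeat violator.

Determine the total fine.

First 143 days: 143 × $12,300 = $1,758,900
Remaining days: (206 − 143) × $20,060 = $1,263,780
Per-day component: $1,758,900 + $1,263,780 = $3,022,680
Base plus per-day: $181,350 + $3,022,680 = $3,204,030
The operator is not a repeat violator: no 60% increase.
Cap at $6,343,250: $3,204,030 is within the cap, no reduction.
Minimum $2,403,400: $3,204,030 meets the minimum, no increase.

$3,204,030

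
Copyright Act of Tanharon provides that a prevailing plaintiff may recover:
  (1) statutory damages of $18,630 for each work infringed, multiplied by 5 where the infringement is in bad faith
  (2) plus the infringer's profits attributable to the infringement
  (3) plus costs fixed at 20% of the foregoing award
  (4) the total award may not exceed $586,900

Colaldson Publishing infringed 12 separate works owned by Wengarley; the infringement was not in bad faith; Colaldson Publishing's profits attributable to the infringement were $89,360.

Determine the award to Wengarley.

Statutory damages: 12 × $18,630 = $223,560
Infringement not in bad faith: no ×5 enhancement.
Combined award: $223,560 + $89,360 = $312,920
Costs: 20% of $312,920 = $62,584
Award plus costs: $312,920 + $62,584 = $375,504
Cap at $586,900: $375,504 is within the cap, no reduction.

$375,504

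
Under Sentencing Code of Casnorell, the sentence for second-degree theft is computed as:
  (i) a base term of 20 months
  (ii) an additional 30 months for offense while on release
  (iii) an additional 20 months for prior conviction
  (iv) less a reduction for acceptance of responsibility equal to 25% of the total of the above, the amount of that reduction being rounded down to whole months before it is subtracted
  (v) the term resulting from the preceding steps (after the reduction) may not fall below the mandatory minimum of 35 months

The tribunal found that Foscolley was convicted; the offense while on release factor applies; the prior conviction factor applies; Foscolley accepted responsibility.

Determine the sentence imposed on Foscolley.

53 months

Offense while on release enhancement: +30 months
Prior conviction enhancement: +20 months
Adjusted term: 20 months + 30 months + 20 months = 70 months
Acceptance of responsibility reduction: 25% of 70 months = 17 months (rounded down)
After reduction: 70 − 17 = 53 months
Minimum 35 months: 53 months meets the minimum, no increase.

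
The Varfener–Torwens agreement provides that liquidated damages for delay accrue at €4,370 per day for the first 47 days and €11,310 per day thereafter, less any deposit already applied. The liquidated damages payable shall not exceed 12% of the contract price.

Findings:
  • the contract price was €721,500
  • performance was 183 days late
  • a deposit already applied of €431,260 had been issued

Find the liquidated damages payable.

€86,580

First 47 days: 47 × €4,370 = €205,390
Remaining days: (183 − 47) × €11,310 = €1,538,160
Accrued per-day damages: €205,390 + €1,538,160 = €1,743,550
Less deposit already applied: €1,743,550 − €431,260 = €1,312,290
Cap: 12% of €721,500 = €86,580
Cap at €86,580: €1,312,290 exceeds the cap → €86,580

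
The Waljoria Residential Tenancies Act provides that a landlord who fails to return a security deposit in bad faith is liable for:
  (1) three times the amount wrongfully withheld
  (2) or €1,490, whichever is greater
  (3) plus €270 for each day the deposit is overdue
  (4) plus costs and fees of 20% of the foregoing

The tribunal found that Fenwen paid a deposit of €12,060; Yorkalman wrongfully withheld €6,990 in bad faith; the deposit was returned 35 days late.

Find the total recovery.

€36,504

Trebled: 3 × €6,990 = €20,970
Minimum €1,490: €20,970 meets the minimum, no increase.
Late-return penalty: 35 × €270 = €9,450
Damages plus late penalty: €20,970 + €9,450 = €30,420
Costs and fees: 20% of €30,420 = €6,084
Total recovery: €30,420 + €6,084 = €36,504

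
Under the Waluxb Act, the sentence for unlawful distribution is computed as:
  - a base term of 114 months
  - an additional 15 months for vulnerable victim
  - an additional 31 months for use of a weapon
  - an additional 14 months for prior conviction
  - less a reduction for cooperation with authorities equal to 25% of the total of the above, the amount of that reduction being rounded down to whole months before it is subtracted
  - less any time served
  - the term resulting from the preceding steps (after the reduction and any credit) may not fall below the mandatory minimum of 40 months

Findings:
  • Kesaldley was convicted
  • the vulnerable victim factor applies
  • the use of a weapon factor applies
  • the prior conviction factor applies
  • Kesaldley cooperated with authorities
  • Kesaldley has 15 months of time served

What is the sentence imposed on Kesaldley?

116 months

Vulnerable victim enhancement: +15 months
Use of a weapon enhancement: +31 months
Prior conviction enhancement: +14 months
Adjusted term: 114 months + 15 months + 31 months + 14 months = 174 months
Cooperation with authorities reduction: 25% of 174 months = 43 months (rounded down)
After reduction: 174 − 43 = 131 months
Less time served: 131 months − 15 months = 116 months
Minimum 40 months: 116 months meets the minimum, no increase.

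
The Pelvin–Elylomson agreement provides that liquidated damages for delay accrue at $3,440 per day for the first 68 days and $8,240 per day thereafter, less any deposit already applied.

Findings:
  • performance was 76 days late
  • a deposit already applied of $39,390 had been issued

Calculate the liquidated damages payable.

First 68 days: 68 × $3,440 = $233,920
Remaining days: (76 − 68) × $8,240 = $65,920
Accrued per-day damages: $233,920 + $65,920 = $299,840
Less deposit already applied: $299,840 − $39,390 = $260,450

$260,450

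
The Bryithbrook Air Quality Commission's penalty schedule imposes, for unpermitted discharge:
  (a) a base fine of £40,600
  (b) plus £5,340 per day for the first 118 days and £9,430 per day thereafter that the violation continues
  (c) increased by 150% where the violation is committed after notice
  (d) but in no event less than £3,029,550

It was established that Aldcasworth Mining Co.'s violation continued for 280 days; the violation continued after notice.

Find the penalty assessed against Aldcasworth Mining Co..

First 118 days: 118 × £5,340 = £630,120
Remaining days: (280 − 118) × £9,430 = £1,527,660
Per-day component: £630,120 + £1,527,660 = £2,157,780
Base plus per-day: £40,600 + £2,157,780 = £2,198,380
Enhancement: 150% of £2,198,380 = £3,297,570
Enhanced fine: £2,198,380 + £3,297,570 = £5,495,950
Minimum £3,029,550: £5,495,950 meets the minimum, no increase.

£5,495,950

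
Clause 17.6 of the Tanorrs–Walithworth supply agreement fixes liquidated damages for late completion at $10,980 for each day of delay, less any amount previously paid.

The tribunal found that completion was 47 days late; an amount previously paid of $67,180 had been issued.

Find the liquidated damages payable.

Liquidated damages: $448,880

Per-day damages: 47 × $10,980 = $516,060
Less amount previously paid: $516,060 − $67,180 = $448,880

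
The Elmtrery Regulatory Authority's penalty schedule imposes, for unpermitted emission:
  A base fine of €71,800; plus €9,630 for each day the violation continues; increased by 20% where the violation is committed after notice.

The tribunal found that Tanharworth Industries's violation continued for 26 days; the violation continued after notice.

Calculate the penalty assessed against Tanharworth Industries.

Per-day component: 26 × €9,630 = €250,380
Base plus per-day: €71,800 + €250,380 = €322,180
Enhancement: 20% of €322,180 = €64,436
Enhanced fine: €322,180 + €64,436 = €386,616

€386,616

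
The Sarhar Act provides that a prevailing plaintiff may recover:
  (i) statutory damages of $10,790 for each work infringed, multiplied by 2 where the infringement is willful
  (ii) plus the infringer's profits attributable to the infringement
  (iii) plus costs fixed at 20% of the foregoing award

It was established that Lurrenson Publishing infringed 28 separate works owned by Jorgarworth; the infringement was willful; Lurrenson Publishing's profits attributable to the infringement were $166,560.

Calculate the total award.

$924,960

Statutory damages: 28 × $10,790 = $302,120
Doubled: 2 × $302,120 = $604,240
Combined award: $604,240 + $166,560 = $770,800
Costs: 20% of $770,800 = $154,160
Award plus costs: $770,800 + $154,160 = $924,960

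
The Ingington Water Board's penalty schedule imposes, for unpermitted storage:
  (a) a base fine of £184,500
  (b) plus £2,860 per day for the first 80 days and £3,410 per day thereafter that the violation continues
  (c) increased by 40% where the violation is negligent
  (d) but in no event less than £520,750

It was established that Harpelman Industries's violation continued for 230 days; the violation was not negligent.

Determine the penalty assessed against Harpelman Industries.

First 80 days: 80 × £2,860 = £228,800
Remaining days: (230 − 80) × £3,410 = £511,500
Per-day component: £228,800 + £511,500 = £740,300
Base plus per-day: £184,500 + £740,300 = £924,800
The violation was not negligent: no 40% increase.
Minimum £520,750: £924,800 meets the minimum, no increase.

£924,800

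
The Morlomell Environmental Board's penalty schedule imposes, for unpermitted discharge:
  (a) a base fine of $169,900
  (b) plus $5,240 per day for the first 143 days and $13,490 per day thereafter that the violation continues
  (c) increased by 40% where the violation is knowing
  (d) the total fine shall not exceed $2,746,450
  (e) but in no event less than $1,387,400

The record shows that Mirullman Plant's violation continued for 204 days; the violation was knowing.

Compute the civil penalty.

Civil penalty: $2,438,954

First 143 days: 143 × $5,240 = $749,320
Remaining days: (204 − 143) × $13,490 = $822,890
Per-day component: $749,320 + $822,890 = $1,572,210
Base plus per-day: $169,900 + $1,572,210 = $1,742,110
Enhancement: 40% of $1,742,110 = $696,844
Enhanced fine: $1,742,110 + $696,844 = $2,438,954
Cap at $2,746,450: $2,438,954 is within the cap, no reduction.
Minimum $1,387,400: $2,438,954 meets the minimum, no increase.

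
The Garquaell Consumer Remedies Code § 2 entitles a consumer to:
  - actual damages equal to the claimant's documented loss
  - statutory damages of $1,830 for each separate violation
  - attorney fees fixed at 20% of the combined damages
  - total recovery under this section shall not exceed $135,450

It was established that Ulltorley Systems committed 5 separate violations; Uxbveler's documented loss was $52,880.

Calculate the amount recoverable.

Statutory damages: 5 × $1,830 = $9,150
Combined damages: $52,880 + $9,150 = $62,030
Attorney fees: 20% of $62,030 = $12,406
Total before cap: $62,030 + $12,406 = $74,436
Cap at $135,450: $74,436 is within the cap, no reduction.

$74,436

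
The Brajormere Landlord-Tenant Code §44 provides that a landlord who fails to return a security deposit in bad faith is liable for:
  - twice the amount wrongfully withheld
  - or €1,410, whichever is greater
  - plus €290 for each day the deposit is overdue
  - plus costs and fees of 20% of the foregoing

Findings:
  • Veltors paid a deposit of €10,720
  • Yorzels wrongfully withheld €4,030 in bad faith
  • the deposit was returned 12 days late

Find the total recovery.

Doubled: 2 × €4,030 = €8,060
Minimum €1,410: €8,060 meets the minimum, no increase.
Late-return penalty: 12 × €290 = €3,480
Damages plus late penalty: €8,060 + €3,480 = €11,540
Costs and fees: 20% of €11,540 = €2,308
Total recovery: €11,540 + €2,308 = €13,848

€13,848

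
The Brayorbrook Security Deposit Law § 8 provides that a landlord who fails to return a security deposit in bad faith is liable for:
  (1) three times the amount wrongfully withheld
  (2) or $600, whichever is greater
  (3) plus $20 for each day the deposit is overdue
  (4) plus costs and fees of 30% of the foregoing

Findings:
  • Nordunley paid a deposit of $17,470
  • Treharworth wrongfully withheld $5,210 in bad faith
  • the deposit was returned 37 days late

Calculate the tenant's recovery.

Trebled: 3 × $5,210 = $15,630
Minimum $600: $15,630 meets the minimum, no increase.
Late-return penalty: 37 × $20 = $740
Damages plus late penalty: $15,630 + $740 = $16,370
Costs and fees: 30% of $16,370 = $4,911
Total recovery: $16,370 + $4,911 = $21,281

$21,281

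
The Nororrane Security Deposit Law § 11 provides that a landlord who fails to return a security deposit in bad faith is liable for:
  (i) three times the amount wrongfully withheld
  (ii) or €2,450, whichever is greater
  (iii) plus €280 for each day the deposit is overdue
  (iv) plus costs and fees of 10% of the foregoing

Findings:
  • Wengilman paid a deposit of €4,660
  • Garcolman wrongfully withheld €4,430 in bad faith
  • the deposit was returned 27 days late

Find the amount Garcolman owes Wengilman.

€22,935

Trebled: 3 × €4,430 = €13,290
Minimum €2,450: €13,290 meets the minimum, no increase.
Late-return penalty: 27 × €280 = €7,560
Damages plus late penalty: €13,290 + €7,560 = €20,850
Costs and fees: 10% of €20,850 = €2,085
Total recovery: €20,850 + €2,085 = €22,935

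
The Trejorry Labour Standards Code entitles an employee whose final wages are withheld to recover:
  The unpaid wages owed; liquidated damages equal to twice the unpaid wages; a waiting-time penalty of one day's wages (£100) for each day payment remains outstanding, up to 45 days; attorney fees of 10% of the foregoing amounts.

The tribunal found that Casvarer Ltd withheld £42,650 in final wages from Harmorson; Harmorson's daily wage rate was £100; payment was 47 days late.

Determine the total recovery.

£145,695

Doubled: 2 × £42,650 = £85,300
Penalty days: min(47, 45) = 45
Waiting-time penalty: 45 × £100 = £4,500
Subtotal: £42,650 + £85,300 + £4,500 = £132,450
Attorney fees: 10% of £132,450 = £13,245
Total award: £132,450 + £13,245 = £145,695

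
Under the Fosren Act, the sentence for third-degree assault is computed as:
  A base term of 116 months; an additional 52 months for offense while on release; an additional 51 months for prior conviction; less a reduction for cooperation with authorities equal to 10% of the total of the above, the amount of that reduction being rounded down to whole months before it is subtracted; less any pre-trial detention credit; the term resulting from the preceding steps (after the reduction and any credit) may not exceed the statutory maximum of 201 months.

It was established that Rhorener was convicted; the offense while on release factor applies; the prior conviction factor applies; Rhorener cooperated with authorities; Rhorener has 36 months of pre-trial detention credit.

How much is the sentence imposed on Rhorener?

162 months

Offense while on release enhancement: +52 months
Prior conviction enhancement: +51 months
Adjusted term: 116 months + 52 months + 51 months = 219 months
Cooperation with authorities reduction: 10% of 219 months = 21 months (rounded down)
After reduction: 219 − 21 = 198 months
Less pre-trial detention credit: 198 months − 36 months = 162 months
Cap at 201 months: 162 months is within the cap, no reduction.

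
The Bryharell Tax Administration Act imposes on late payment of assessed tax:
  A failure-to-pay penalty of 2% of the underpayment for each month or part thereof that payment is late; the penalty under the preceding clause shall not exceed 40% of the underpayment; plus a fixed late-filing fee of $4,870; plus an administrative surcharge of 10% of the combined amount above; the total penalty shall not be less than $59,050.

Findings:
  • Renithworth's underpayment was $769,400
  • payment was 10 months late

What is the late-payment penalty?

$174,625

Accrued rate: 2% × 10 = 20%, capped at 40% → 20%
Failure-to-pay penalty: 20% of $769,400 = $153,880
Penalty before surcharge: $153,880 + $4,870 = $158,750
Administrative surcharge: 10% of $158,750 = $15,875
Total penalty: $158,750 + $15,875 = $174,625
Minimum $59,050: $174,625 meets the minimum, no increase.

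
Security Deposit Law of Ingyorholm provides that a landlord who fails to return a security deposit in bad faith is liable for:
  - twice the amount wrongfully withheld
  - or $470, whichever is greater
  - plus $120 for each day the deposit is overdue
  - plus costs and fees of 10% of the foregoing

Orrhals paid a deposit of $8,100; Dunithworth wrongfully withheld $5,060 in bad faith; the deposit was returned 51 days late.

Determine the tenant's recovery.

$17,864

Doubled: 2 × $5,060 = $10,120
Minimum $470: $10,120 meets the minimum, no increase.
Late-return penalty: 51 × $120 = $6,120
Damages plus late penalty: $10,120 + $6,120 = $16,240
Costs and fees: 10% of $16,240 = $1,624
Total recovery: $16,240 + $1,624 = $17,864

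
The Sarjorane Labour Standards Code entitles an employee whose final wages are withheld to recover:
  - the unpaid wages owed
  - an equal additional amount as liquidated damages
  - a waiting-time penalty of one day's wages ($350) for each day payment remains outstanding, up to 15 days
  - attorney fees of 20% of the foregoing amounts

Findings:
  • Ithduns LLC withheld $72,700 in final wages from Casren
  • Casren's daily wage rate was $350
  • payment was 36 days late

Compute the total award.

Liquidated damages (equal amount): $72,700
Penalty days: min(36, 15) = 15
Waiting-time penalty: 15 × $350 = $5,250
Subtotal: $72,700 + $72,700 + $5,250 = $150,650
Attorney fees: 20% of $150,650 = $30,130
Total award: $150,650 + $30,130 = $180,780

$180,780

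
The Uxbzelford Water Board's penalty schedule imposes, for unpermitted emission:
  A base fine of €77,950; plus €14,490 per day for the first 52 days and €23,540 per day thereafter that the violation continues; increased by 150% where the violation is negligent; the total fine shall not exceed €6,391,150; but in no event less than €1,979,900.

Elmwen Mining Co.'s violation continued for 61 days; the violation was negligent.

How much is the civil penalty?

Civil penalty: €2,608,225

First 52 days: 52 × €14,490 = €753,480
Remaining days: (61 − 52) × €23,540 = €211,860
Per-day component: €753,480 + €211,860 = €965,340
Base plus per-day: €77,950 + €965,340 = €1,043,290
Enhancement: 150% of €1,043,290 = €1,564,935
Enhanced fine: €1,043,290 + €1,564,935 = €2,608,225
Cap at €6,391,150: €2,608,225 is within the cap, no reduction.
Minimum €1,979,900: €2,608,225 meets the minimum, no increase.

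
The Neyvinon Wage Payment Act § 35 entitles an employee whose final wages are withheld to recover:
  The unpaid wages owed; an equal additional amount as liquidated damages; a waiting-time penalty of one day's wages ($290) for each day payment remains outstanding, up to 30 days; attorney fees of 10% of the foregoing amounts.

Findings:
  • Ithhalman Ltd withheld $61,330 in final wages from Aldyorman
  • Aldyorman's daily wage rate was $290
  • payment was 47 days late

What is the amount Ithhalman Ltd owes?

$144,496

Liquidated damages (equal amount): $61,330
Penalty days: min(47, 30) = 30
Waiting-time penalty: 30 × $290 = $8,700
Subtotal: $61,330 + $61,330 + $8,700 = $131,360
Attorney fees: 10% of $131,360 = $13,136
Total award: $131,360 + $13,136 = $144,496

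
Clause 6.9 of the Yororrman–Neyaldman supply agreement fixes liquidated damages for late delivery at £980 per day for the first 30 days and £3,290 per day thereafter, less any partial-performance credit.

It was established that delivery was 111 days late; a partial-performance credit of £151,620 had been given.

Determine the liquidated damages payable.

First 30 days: 30 × £980 = £29,400
Remaining days: (111 − 30) × £3,290 = £266,490
Accrued per-day damages: £29,400 + £266,490 = £295,890
Less partial-performance credit: £295,890 − £151,620 = £144,270

£144,270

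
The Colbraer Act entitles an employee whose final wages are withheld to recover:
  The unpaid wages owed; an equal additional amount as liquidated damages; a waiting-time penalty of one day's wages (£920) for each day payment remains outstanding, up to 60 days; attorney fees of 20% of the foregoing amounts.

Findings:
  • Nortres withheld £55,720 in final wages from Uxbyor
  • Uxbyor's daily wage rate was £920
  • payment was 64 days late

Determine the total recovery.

£199,968

Liquidated damages (equal amount): £55,720
Penalty days: min(64, 60) = 60
Waiting-time penalty: 60 × £920 = £55,200
Subtotal: £55,720 + £55,720 + £55,200 = £166,640
Attorney fees: 20% of £166,640 = £33,328
Total award: £166,640 + £33,328 = £199,968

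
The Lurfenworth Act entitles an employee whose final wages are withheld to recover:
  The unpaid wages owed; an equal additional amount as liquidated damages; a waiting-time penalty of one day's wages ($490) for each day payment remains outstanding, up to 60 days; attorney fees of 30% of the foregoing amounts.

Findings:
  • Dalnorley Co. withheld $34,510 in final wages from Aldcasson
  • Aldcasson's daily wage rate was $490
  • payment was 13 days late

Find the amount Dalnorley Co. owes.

$98,007

Liquidated damages (equal amount): $34,510
Penalty days: min(13, 60) = 13
Waiting-time penalty: 13 × $490 = $6,370
Subtotal: $34,510 + $34,510 + $6,370 = $75,390
Attorney fees: 30% of $75,390 = $22,617
Total award: $75,390 + $22,617 = $98,007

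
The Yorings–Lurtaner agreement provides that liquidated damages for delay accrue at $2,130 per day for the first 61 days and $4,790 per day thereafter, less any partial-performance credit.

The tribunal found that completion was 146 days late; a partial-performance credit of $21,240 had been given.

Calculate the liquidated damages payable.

$515,840

First 61 days: 61 × $2,130 = $129,930
Remaining days: (146 − 61) × $4,790 = $407,150
Accrued per-day damages: $129,930 + $407,150 = $537,080
Less partial-performance credit: $537,080 − $21,240 = $515,840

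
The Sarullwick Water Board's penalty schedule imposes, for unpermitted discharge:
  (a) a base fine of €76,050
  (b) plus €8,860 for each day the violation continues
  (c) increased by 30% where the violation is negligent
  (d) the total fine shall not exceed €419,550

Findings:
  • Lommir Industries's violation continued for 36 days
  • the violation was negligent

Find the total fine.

€419,550

Per-day component: 36 × €8,860 = €318,960
Base plus per-day: €76,050 + €318,960 = €395,010
Enhancement: 30% of €395,010 = €118,503
Enhanced fine: €395,010 + €118,503 = €513,513
Cap at €419,550: €513,513 exceeds the cap → €419,550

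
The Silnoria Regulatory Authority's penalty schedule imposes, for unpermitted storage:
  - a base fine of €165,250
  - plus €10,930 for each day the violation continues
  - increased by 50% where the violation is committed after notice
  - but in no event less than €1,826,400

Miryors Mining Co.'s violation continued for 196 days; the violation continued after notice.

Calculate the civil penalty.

Per-day component: 196 × €10,930 = €2,142,280
Base plus per-day: €165,250 + €2,142,280 = €2,307,530
Enhancement: 50% of €2,307,530 = €1,153,765
Enhanced fine: €2,307,530 + €1,153,765 = €3,461,295
Minimum €1,826,400: €3,461,295 meets the minimum, no increase.

€3,461,295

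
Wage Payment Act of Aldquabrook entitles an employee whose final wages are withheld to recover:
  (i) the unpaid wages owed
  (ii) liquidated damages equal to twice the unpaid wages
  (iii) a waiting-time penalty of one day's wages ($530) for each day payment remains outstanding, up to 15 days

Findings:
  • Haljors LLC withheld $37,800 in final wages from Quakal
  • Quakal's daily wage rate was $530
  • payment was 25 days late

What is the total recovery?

Doubled: 2 × $37,800 = $75,600
Penalty days: min(25, 15) = 15
Waiting-time penalty: 15 × $530 = $7,950
Total award: $37,800 + $75,600 + $7,950 = $121,350

$121,350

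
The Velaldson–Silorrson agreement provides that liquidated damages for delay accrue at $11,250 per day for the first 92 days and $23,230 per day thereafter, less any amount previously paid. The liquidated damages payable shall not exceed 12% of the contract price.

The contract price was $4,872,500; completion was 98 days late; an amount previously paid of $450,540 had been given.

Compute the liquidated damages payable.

$584,700

First 92 days: 92 × $11,250 = $1,035,000
Remaining days: (98 − 92) × $23,230 = $139,380
Accrued per-day damages: $1,035,000 + $139,380 = $1,174,380
Less amount previously paid: $1,174,380 − $450,540 = $723,840
Cap: 12% of $4,872,500 = $584,700
Cap at $584,700: $723,840 exceeds the cap → $584,700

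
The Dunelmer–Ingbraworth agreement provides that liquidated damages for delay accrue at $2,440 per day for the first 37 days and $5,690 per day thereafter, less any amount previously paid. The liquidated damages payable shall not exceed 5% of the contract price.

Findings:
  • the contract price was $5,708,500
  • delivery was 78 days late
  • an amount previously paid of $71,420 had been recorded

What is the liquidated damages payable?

Liquidated damages: $252,150

First 37 days: 37 × $2,440 = $90,280
Remaining days: (78 − 37) × $5,690 = $233,290
Accrued per-day damages: $90,280 + $233,290 = $323,570
Less amount previously paid: $323,570 − $71,420 = $252,150
Cap: 5% of $5,708,500 = $285,425
Cap at $285,425: $252,150 is within the cap, no reduction.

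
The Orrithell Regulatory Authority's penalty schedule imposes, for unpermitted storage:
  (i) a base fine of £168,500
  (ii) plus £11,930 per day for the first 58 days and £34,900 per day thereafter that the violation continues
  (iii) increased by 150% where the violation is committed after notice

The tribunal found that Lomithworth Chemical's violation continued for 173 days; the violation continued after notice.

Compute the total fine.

£12,184,850

First 58 days: 58 × £11,930 = £691,940
Remaining days: (173 − 58) × £34,900 = £4,013,500
Per-day component: £691,940 + £4,013,500 = £4,705,440
Base plus per-day: £168,500 + £4,705,440 = £4,873,940
Enhancement: 150% of £4,873,940 = £7,310,910
Enhanced fine: £4,873,940 + £7,310,910 = £12,184,850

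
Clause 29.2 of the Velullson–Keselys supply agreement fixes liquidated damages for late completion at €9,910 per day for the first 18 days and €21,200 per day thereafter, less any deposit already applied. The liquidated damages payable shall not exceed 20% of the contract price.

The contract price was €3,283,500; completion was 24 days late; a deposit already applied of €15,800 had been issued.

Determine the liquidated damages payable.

First 18 days: 18 × €9,910 = €178,380
Remaining days: (24 − 18) × €21,200 = €127,200
Accrued per-day damages: €178,380 + €127,200 = €305,580
Less deposit already applied: €305,580 − €15,800 = €289,780
Cap: 20% of €3,283,500 = €656,700
Cap at €656,700: €289,780 is within the cap, no reduction.

€289,780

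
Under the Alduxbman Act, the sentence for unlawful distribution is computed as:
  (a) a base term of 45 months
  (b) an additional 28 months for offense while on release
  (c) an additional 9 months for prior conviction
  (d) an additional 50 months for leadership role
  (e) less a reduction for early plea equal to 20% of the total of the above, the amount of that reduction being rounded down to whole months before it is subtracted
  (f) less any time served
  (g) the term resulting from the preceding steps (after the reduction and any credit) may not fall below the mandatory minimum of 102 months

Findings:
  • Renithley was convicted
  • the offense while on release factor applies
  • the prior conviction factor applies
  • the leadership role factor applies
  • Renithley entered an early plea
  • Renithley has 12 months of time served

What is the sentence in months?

Sentence: 102 months

Offense while on release enhancement: +28 months
Prior conviction enhancement: +9 months
Leadership role enhancement: +50 months
Adjusted term: 45 months + 28 months + 9 months + 50 months = 132 months
Early plea reduction: 20% of 132 months = 26 months (rounded down)
After reduction: 132 − 26 = 106 months
Less time served: 106 months − 12 months = 94 months
Minimum 102 months: 94 months is below the minimum → 102 months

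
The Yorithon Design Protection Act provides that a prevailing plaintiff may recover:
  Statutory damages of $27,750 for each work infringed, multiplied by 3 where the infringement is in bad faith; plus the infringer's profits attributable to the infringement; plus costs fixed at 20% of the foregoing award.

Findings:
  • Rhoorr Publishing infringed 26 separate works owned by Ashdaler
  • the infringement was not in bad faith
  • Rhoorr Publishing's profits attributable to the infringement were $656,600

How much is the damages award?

$1,653,720

Statutory damages: 26 × $27,750 = $721,500
Infringement not in bad faith: no ×3 enhancement.
Combined award: $721,500 + $656,600 = $1,378,100
Costs: 20% of $1,378,100 = $275,620
Award plus costs: $1,378,100 + $275,620 = $1,653,720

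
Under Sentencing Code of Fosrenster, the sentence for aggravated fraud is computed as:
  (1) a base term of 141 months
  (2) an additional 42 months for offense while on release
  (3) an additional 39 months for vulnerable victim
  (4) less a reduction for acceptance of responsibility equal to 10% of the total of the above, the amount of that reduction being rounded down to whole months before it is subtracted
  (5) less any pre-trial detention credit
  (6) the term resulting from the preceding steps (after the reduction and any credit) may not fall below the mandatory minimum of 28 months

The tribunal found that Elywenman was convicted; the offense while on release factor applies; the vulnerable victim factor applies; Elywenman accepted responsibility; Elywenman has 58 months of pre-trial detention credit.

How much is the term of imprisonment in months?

Offense while on release enhancement: +42 months
Vulnerable victim enhancement: +39 months
Adjusted term: 141 months + 42 months + 39 months = 222 months
Acceptance of responsibility reduction: 10% of 222 months = 22 months (rounded down)
After reduction: 222 − 22 = 200 months
Less pre-trial detention credit: 200 months − 58 months = 142 months
Minimum 28 months: 142 months meets the minimum, no increase.

142 months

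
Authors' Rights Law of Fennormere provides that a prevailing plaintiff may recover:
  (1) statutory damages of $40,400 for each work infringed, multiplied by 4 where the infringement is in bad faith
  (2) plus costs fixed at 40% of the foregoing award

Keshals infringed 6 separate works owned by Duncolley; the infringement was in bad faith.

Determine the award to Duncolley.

Statutory damages: 6 × $40,400 = $242,400
Multiplied by 4: 4 × $242,400 = $969,600
Costs: 40% of $969,600 = $387,840
Award plus costs: $969,600 + $387,840 = $1,357,440

$1,357,440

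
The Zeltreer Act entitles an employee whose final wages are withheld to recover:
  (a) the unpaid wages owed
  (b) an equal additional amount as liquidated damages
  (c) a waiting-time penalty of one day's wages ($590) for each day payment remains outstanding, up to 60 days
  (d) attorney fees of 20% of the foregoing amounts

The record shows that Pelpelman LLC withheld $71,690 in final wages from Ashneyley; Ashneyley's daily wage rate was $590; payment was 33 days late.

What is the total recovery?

Total award: $195,420

Liquidated damages (equal amount): $71,690
Penalty days: min(33, 60) = 33
Waiting-time penalty: 33 × $590 = $19,470
Subtotal: $71,690 + $71,690 + $19,470 = $162,850
Attorney fees: 20% of $162,850 = $32,570
Total award: $162,850 + $32,570 = $195,420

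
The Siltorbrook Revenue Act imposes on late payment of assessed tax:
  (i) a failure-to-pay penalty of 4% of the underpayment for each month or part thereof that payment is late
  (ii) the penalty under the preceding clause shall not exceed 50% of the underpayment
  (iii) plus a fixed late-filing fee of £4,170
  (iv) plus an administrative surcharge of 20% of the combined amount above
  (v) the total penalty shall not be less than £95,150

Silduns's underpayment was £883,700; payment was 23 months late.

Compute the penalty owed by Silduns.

£535,224

Accrued rate: 4% × 23 = 92%, capped at 50% → 50%
Failure-to-pay penalty: 50% of £883,700 = £441,850
Penalty before surcharge: £441,850 + £4,170 = £446,020
Administrative surcharge: 20% of £446,020 = £89,204
Total penalty: £446,020 + £89,204 = £535,224
Minimum £95,150: £535,224 meets the minimum, no increase.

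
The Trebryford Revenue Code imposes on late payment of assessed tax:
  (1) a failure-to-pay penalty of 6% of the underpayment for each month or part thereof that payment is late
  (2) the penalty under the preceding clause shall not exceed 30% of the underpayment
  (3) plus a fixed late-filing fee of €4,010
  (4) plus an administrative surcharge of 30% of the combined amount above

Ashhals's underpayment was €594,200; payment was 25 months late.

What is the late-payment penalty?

€236,951

Accrued rate: 6% × 25 = 150%, capped at 30% → 30%
Failure-to-pay penalty: 30% of €594,200 = €178,260
Penalty before surcharge: €178,260 + €4,010 = €182,270
Administrative surcharge: 30% of €182,270 = €54,681
Total penalty: €182,270 + €54,681 = €236,951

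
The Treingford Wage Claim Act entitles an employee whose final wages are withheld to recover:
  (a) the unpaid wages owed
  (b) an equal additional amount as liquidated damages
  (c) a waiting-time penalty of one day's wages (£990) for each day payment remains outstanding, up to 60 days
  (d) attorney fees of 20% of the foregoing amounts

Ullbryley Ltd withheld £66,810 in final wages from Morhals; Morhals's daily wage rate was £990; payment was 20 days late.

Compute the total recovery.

£184,104

Liquidated damages (equal amount): £66,810
Penalty days: min(20, 60) = 20
Waiting-time penalty: 20 × £990 = £19,800
Subtotal: £66,810 + £66,810 + £19,800 = £153,420
Attorney fees: 20% of £153,420 = £30,684
Total award: £153,420 + £30,684 = £184,104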